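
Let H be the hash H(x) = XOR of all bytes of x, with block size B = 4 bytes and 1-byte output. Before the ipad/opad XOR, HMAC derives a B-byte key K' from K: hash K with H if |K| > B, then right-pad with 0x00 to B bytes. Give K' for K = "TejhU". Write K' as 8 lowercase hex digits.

66000000

|K| = 5 > B = 4, so first hash the key.
H(K): XOR 54⊕65⊕6a⊕68⊕55 = 66.
Zero-pad H(K) = 66 to 4 bytes: K' = 66 00 00 00.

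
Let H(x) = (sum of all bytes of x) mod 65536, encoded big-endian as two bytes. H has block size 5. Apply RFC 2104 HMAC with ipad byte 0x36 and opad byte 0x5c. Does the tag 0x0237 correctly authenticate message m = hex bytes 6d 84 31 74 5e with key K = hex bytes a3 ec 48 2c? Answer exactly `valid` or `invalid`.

Key hex bytes a3 ec 48 2c is 4 bytes ≤ B = 5; zero-pad to 5 bytes: K' = a3 ec 48 2c 00.
K' ⊕ ipad = 95 da 7e 1a 36; K' ⊕ opad = ff b0 14 70 5c.
Inner hash: sum = 149+218+126+26+54+109+132+49+116+94 = 1073 → 04 31.
Outer hash (recomputed tag): sum = 255+176+20+112+92+4+49 = 708 → 02 c4.
Recomputed tag = 02c4; claimed = 0237 → mismatch.

invalid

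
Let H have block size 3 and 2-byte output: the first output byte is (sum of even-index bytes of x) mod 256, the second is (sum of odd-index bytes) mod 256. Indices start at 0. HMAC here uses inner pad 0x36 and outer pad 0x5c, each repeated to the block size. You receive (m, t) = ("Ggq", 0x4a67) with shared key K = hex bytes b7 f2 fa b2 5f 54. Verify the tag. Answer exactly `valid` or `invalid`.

Key hex bytes b7 f2 fa b2 5f 54 is 6 bytes > B = 3, so hash it first: H(key) = 10 f8, then zero-pad to 3 bytes: K' = 10 f8 00.
K' ⊕ ipad = 26 ce 36; K' ⊕ opad = 4c a4 5c.
Inner hash: even-index sum = 195 mod 256 = 195; odd-index sum = 390 mod 256 = 134 → c3 86.
Outer hash (recomputed tag): even-index sum = 302 mod 256 = 46; odd-index sum = 359 mod 256 = 103 → 2e 67.
Recomputed tag = 2e67; claimed = 4a67 → mismatch.

invalid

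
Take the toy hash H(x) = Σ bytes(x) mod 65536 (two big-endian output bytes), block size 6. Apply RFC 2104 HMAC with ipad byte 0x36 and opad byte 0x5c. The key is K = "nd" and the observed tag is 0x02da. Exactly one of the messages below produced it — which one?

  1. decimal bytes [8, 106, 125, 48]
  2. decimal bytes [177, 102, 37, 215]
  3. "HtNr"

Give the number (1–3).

Key "nd" = 6e 64 is 2 bytes ≤ B = 6; zero-pad to 6 bytes: K' = 6e 64 00 00 00 00.
K' ⊕ ipad = 58 52 36 36 36 36; K' ⊕ opad = 32 38 5c 5c 5c 5c.
m1: inner = H(58 52 36 36 36 36 08 6a 7d 30) = 02 a1; tag = H(32 38 5c 5c 5c 5c 02 a1) = 027d
m2: inner = H(58 52 36 36 36 36 b1 66 25 d7) = 03 95; tag = H(32 38 5c 5c 5c 5c 03 95) = 0272
m3: inner = H(58 52 36 36 36 36 48 74 4e 72) = 02 fe; tag = H(32 38 5c 5c 5c 5c 02 fe) = 02da ← matches

3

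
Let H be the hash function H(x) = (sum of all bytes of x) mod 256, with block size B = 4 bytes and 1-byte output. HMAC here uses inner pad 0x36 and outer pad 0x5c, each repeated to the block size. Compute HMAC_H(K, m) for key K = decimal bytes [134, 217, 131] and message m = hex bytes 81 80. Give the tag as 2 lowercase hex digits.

Key decimal bytes [134, 217, 131] = 86 d9 83 is 3 bytes ≤ B = 4; zero-pad to 4 bytes: K' = 86 d9 83 00.
K' ⊕ ipad = b0 ef b5 36.  K' ⊕ opad = da 85 df 5c.
Inner input = (K'⊕ipad) ∥ m = b0 ef b5 36 ∥ 81 80.
Inner hash: sum = 176+239+181+54+129+128 = 907; mod 256 = 139 → 8b.
Outer input = (K'⊕opad) ∥ inner = da 85 df 5c ∥ 8b.
Outer hash (tag): sum = 218+133+223+92+139 = 805; mod 256 = 37 → 25.

25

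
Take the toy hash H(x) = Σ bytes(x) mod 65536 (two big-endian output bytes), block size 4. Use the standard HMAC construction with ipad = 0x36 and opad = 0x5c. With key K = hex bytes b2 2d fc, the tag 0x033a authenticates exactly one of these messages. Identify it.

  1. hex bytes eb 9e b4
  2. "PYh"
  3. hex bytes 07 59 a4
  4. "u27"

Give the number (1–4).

1

Key hex bytes b2 2d fc is 3 bytes ≤ B = 4; zero-pad to 4 bytes: K' = b2 2d fc 00.
K' ⊕ ipad = 84 1b ca 36; K' ⊕ opad = ee 71 a0 5c.
m1: inner = H(84 1b ca 36 eb 9e b4) = 03 dc; tag = H(ee 71 a0 5c 03 dc) = 033a ← matches
m2: inner = H(84 1b ca 36 50 59 68) = 02 b0; tag = H(ee 71 a0 5c 02 b0) = 030d
m3: inner = H(84 1b ca 36 07 59 a4) = 02 a3; tag = H(ee 71 a0 5c 02 a3) = 0300
m4: inner = H(84 1b ca 36 75 32 37) = 02 7d; tag = H(ee 71 a0 5c 02 7d) = 02da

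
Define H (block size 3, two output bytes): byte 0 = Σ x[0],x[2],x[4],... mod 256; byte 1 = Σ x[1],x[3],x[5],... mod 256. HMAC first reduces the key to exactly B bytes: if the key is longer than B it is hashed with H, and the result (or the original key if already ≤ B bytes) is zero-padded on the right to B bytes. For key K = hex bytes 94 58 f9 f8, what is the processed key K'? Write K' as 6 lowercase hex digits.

|K| = 4 > B = 3, so first hash the key.
H(K): even-index sum = 397 mod 256 = 141; odd-index sum = 336 mod 256 = 80 → 8d 50.
Zero-pad H(K) = 8d 50 to 3 bytes: K' = 8d 50 00.

8d5000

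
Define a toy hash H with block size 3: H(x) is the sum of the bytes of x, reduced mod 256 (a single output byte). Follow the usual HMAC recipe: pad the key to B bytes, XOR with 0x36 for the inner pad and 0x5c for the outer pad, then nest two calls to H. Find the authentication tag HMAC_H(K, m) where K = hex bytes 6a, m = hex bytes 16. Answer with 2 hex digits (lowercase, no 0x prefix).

cc

Key hex bytes 6a is 1 byte ≤ B = 3; zero-pad to 3 bytes: K' = 6a 00 00.
K' ⊕ ipad = 5c 36 36.  K' ⊕ opad = 36 5c 5c.
Inner input = (K'⊕ipad) ∥ m = 5c 36 36 ∥ 16.
Inner hash: sum = 92+54+54+22 = 222 → de.
Outer input = (K'⊕opad) ∥ inner = 36 5c 5c ∥ de.
Outer hash (tag): sum = 54+92+92+222 = 460; mod 256 = 204 → cc.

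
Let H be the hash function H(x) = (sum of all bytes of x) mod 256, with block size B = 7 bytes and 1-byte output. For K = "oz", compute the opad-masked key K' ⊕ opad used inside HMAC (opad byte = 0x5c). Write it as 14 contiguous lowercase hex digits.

Key "oz" = 6f 7a is 2 bytes ≤ B = 7; zero-pad to 7 bytes: K' = 6f 7a 00 00 00 00 00.
XOR each byte with 0x5c: 6f⊕5c=33, 7a⊕5c=26, 00⊕5c=5c, 00⊕5c=5c, 00⊕5c=5c, 00⊕5c=5c, 00⊕5c=5c.

33265c5c5c5c5c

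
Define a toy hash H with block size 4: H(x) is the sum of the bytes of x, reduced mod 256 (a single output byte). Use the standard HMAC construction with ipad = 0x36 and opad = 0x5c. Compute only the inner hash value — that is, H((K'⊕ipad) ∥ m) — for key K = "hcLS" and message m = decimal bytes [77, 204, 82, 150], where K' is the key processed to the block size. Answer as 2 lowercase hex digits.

Key "hcLS" = 68 63 4c 53 is exactly B = 4 bytes: K' = 68 63 4c 53.
K' ⊕ ipad = 5e 55 7a 65.
Inner input = 5e 55 7a 65 ∥ 4d cc 52 96.
Inner hash: sum = 94+85+122+101+77+204+82+150 = 915; mod 256 = 147 → 93.

93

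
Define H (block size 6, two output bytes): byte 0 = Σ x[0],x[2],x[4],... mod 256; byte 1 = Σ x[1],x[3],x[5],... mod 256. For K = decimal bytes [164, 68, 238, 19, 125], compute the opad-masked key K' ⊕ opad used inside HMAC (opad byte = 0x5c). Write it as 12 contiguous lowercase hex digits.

Key decimal bytes [164, 68, 238, 19, 125] = a4 44 ee 13 7d is 5 bytes ≤ B = 6; zero-pad to 6 bytes: K' = a4 44 ee 13 7d 00.
XOR each byte with 0x5c: a4⊕5c=f8, 44⊕5c=18, ee⊕5c=b2, 13⊕5c=4f, 7d⊕5c=21, 00⊕5c=5c.

f818b24f215c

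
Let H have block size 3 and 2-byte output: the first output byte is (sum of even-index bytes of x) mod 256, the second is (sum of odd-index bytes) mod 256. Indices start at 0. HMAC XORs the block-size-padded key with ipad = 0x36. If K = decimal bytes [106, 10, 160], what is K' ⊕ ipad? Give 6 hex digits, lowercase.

5c3c96

Key decimal bytes [106, 10, 160] = 6a 0a a0 is exactly B = 3 bytes: K' = 6a 0a a0.
XOR each byte with 0x36: 6a⊕36=5c, 0a⊕36=3c, a0⊕36=96.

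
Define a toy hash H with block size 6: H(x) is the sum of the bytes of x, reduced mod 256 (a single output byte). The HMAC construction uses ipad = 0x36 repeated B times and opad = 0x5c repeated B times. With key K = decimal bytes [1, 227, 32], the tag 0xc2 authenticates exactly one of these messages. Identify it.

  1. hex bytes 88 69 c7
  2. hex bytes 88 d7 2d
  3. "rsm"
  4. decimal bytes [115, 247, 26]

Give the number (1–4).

3

Key decimal bytes [1, 227, 32] = 01 e3 20 is 3 bytes ≤ B = 6; zero-pad to 6 bytes: K' = 01 e3 20 00 00 00.
K' ⊕ ipad = 37 d5 16 36 36 36; K' ⊕ opad = 5d bf 7c 5c 5c 5c.
m1: inner = H(37 d5 16 36 36 36 88 69 c7) = 7c; tag = H(5d bf 7c 5c 5c 5c 7c) = 28
m2: inner = H(37 d5 16 36 36 36 88 d7 2d) = 50; tag = H(5d bf 7c 5c 5c 5c 50) = fc
m3: inner = H(37 d5 16 36 36 36 72 73 6d) = 16; tag = H(5d bf 7c 5c 5c 5c 16) = c2 ← matches
m4: inner = H(37 d5 16 36 36 36 73 f7 1a) = 48; tag = H(5d bf 7c 5c 5c 5c 48) = f4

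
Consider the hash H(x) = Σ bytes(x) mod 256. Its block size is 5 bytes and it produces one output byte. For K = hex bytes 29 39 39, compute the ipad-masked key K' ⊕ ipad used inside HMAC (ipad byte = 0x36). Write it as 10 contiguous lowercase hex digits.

Key hex bytes 29 39 39 is 3 bytes ≤ B = 5; zero-pad to 5 bytes: K' = 29 39 39 00 00.
XOR each byte with 0x36: 29⊕36=1f, 39⊕36=0f, 39⊕36=0f, 00⊕36=36, 00⊕36=36.

1f0f0f3636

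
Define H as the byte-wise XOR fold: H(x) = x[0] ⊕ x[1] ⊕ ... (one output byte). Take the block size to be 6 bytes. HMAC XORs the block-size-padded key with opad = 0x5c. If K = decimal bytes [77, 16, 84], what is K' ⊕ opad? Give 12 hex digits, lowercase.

114c085c5c5c

Key decimal bytes [77, 16, 84] = 4d 10 54 is 3 bytes ≤ B = 6; zero-pad to 6 bytes: K' = 4d 10 54 00 00 00.
XOR each byte with 0x5c: 4d⊕5c=11, 10⊕5c=4c, 54⊕5c=08, 00⊕5c=5c, 00⊕5c=5c, 00⊕5c=5c.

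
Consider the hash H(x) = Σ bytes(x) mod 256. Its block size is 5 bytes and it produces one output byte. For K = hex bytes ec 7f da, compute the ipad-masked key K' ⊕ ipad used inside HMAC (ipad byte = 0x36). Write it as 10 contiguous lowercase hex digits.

Key hex bytes ec 7f da is 3 bytes ≤ B = 5; zero-pad to 5 bytes: K' = ec 7f da 00 00.
XOR each byte with 0x36: ec⊕36=da, 7f⊕36=49, da⊕36=ec, 00⊕36=36, 00⊕36=36.

da49ec3636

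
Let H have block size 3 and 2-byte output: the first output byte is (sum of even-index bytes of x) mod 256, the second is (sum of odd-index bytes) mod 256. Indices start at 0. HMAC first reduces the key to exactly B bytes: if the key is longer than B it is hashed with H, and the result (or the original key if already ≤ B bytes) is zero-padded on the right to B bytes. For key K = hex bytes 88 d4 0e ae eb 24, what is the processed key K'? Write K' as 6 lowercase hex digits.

|K| = 6 > B = 3, so first hash the key.
H(K): even-index sum = 385 mod 256 = 129; odd-index sum = 422 mod 256 = 166 → 81 a6.
Zero-pad H(K) = 81 a6 to 3 bytes: K' = 81 a6 00.

81a600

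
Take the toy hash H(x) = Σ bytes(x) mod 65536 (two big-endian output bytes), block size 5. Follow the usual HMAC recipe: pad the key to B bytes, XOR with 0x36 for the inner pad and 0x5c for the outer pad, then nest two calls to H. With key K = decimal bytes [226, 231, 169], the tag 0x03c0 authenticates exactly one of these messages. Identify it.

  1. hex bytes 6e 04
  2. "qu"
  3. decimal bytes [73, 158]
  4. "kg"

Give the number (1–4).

Key decimal bytes [226, 231, 169] = e2 e7 a9 is 3 bytes ≤ B = 5; zero-pad to 5 bytes: K' = e2 e7 a9 00 00.
K' ⊕ ipad = d4 d1 9f 36 36; K' ⊕ opad = be bb f5 5c 5c.
m1: inner = H(d4 d1 9f 36 36 6e 04) = 03 22; tag = H(be bb f5 5c 5c 03 22) = 034b
m2: inner = H(d4 d1 9f 36 36 71 75) = 03 96; tag = H(be bb f5 5c 5c 03 96) = 03bf
m3: inner = H(d4 d1 9f 36 36 49 9e) = 03 97; tag = H(be bb f5 5c 5c 03 97) = 03c0 ← matches
m4: inner = H(d4 d1 9f 36 36 6b 67) = 03 82; tag = H(be bb f5 5c 5c 03 82) = 03ab

3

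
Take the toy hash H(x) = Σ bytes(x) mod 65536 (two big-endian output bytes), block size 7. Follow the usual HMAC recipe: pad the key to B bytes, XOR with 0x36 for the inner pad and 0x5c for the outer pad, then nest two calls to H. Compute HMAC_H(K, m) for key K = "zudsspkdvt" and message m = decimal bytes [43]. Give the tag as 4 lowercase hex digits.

0322

Key "zudsspkdvt" = 7a 75 64 73 73 70 6b 64 76 74 is 10 bytes > B = 7, so hash it first: H(key) = 04 62, then zero-pad to 7 bytes: K' = 04 62 00 00 00 00 00.
K' ⊕ ipad = 32 54 36 36 36 36 36.  K' ⊕ opad = 58 3e 5c 5c 5c 5c 5c.
Inner input = (K'⊕ipad) ∥ m = 32 54 36 36 36 36 36 ∥ 2b.
Inner hash: sum = 50+84+54+54+54+54+54+43 = 447 → 01 bf.
Outer input = (K'⊕opad) ∥ inner = 58 3e 5c 5c 5c 5c 5c ∥ 01 bf.
Outer hash (tag): sum = 88+62+92+92+92+92+92+1+191 = 802 → 03 22.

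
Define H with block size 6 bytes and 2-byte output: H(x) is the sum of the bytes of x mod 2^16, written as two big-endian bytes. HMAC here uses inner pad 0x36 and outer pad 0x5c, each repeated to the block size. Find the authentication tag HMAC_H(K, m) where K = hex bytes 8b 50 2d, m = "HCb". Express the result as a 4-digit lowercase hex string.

0337

Key hex bytes 8b 50 2d is 3 bytes ≤ B = 6; zero-pad to 6 bytes: K' = 8b 50 2d 00 00 00.
K' ⊕ ipad = bd 66 1b 36 36 36.  K' ⊕ opad = d7 0c 71 5c 5c 5c.
Inner input = (K'⊕ipad) ∥ m = bd 66 1b 36 36 36 ∥ 48 43 62.
Inner hash: sum = 189+102+27+54+54+54+72+67+98 = 717 → 02 cd.
Outer input = (K'⊕opad) ∥ inner = d7 0c 71 5c 5c 5c ∥ 02 cd.
Outer hash (tag): sum = 215+12+113+92+92+92+2+205 = 823 → 03 37.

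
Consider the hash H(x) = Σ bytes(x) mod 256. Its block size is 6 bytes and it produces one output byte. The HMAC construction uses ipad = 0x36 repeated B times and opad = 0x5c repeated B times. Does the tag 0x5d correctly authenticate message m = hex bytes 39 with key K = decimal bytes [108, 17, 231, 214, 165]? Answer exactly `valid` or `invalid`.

Key decimal bytes [108, 17, 231, 214, 165] = 6c 11 e7 d6 a5 is 5 bytes ≤ B = 6; zero-pad to 6 bytes: K' = 6c 11 e7 d6 a5 00.
K' ⊕ ipad = 5a 27 d1 e0 93 36; K' ⊕ opad = 30 4d bb 8a f9 5c.
Inner hash: sum = 90+39+209+224+147+54+57 = 820; mod 256 = 52 → 34.
Outer hash (recomputed tag): sum = 48+77+187+138+249+92+52 = 843; mod 256 = 75 → 4b.
Recomputed tag = 4b; claimed = 5d → mismatch.

invalid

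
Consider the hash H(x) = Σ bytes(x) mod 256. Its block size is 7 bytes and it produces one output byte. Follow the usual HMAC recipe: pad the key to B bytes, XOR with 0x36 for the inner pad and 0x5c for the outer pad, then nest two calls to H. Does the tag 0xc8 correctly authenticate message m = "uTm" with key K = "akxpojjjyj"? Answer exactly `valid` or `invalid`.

Key "akxpojjjyj" = 61 6b 78 70 6f 6a 6a 6a 79 6a is 10 bytes > B = 7, so hash it first: H(key) = 44, then zero-pad to 7 bytes: K' = 44 00 00 00 00 00 00.
K' ⊕ ipad = 72 36 36 36 36 36 36; K' ⊕ opad = 18 5c 5c 5c 5c 5c 5c.
Inner hash: sum = 114+54+54+54+54+54+54+117+84+109 = 748; mod 256 = 236 → ec.
Outer hash (recomputed tag): sum = 24+92+92+92+92+92+92+236 = 812; mod 256 = 44 → 2c.
Recomputed tag = 2c; claimed = c8 → mismatch.

invalid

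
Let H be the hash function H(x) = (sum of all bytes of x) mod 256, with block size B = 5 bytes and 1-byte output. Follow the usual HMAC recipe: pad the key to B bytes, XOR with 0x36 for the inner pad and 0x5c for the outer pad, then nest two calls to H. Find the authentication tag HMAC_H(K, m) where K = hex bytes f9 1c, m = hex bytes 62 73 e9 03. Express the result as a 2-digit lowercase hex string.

55

Key hex bytes f9 1c is 2 bytes ≤ B = 5; zero-pad to 5 bytes: K' = f9 1c 00 00 00.
K' ⊕ ipad = cf 2a 36 36 36.  K' ⊕ opad = a5 40 5c 5c 5c.
Inner input = (K'⊕ipad) ∥ m = cf 2a 36 36 36 ∥ 62 73 e9 03.
Inner hash: sum = 207+42+54+54+54+98+115+233+3 = 860; mod 256 = 92 → 5c.
Outer input = (K'⊕opad) ∥ inner = a5 40 5c 5c 5c ∥ 5c.
Outer hash (tag): sum = 165+64+92+92+92+92 = 597; mod 256 = 85 → 55.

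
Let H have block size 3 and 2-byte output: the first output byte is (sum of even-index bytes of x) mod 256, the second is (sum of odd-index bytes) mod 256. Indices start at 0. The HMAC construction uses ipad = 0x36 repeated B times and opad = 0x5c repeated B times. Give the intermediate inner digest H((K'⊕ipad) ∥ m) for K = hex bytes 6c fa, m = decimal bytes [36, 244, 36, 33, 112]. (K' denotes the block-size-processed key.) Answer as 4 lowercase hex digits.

Key hex bytes 6c fa is 2 bytes ≤ B = 3; zero-pad to 3 bytes: K' = 6c fa 00.
K' ⊕ ipad = 5a cc 36.
Inner input = 5a cc 36 ∥ 24 f4 24 21 70.
Inner hash: even-index sum = 421 mod 256 = 165; odd-index sum = 388 mod 256 = 132 → a5 84.

a584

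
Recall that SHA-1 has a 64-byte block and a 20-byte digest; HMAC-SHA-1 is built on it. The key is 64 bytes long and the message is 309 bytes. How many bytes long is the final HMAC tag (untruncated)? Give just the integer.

The tag is one SHA-1 digest: 20 bytes.

20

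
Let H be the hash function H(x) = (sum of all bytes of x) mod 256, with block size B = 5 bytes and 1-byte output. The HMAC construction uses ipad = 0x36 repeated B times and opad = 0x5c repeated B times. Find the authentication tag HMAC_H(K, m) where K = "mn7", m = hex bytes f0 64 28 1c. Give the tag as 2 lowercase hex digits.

3e

Key "mn7" = 6d 6e 37 is 3 bytes ≤ B = 5; zero-pad to 5 bytes: K' = 6d 6e 37 00 00.
K' ⊕ ipad = 5b 58 01 36 36.  K' ⊕ opad = 31 32 6b 5c 5c.
Inner input = (K'⊕ipad) ∥ m = 5b 58 01 36 36 ∥ f0 64 28 1c.
Inner hash: sum = 91+88+1+54+54+240+100+40+28 = 696; mod 256 = 184 → b8.
Outer input = (K'⊕opad) ∥ inner = 31 32 6b 5c 5c ∥ b8.
Outer hash (tag): sum = 49+50+107+92+92+184 = 574; mod 256 = 62 → 3e.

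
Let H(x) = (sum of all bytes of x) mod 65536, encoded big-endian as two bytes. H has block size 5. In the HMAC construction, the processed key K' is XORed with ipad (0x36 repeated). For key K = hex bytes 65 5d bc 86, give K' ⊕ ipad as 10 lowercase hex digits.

Key hex bytes 65 5d bc 86 is 4 bytes ≤ B = 5; zero-pad to 5 bytes: K' = 65 5d bc 86 00.
XOR each byte with 0x36: 65⊕36=53, 5d⊕36=6b, bc⊕36=8a, 86⊕36=b0, 00⊕36=36.

536b8ab036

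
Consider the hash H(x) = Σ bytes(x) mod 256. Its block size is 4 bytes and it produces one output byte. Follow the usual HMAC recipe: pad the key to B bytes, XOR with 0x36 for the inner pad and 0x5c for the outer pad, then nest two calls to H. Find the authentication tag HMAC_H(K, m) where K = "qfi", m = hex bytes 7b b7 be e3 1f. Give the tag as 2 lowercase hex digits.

16

Key "qfi" = 71 66 69 is 3 bytes ≤ B = 4; zero-pad to 4 bytes: K' = 71 66 69 00.
K' ⊕ ipad = 47 50 5f 36.  K' ⊕ opad = 2d 3a 35 5c.
Inner input = (K'⊕ipad) ∥ m = 47 50 5f 36 ∥ 7b b7 be e3 1f.
Inner hash: sum = 71+80+95+54+123+183+190+227+31 = 1054; mod 256 = 30 → 1e.
Outer input = (K'⊕opad) ∥ inner = 2d 3a 35 5c ∥ 1e.
Outer hash (tag): sum = 45+58+53+92+30 = 278; mod 256 = 22 → 16.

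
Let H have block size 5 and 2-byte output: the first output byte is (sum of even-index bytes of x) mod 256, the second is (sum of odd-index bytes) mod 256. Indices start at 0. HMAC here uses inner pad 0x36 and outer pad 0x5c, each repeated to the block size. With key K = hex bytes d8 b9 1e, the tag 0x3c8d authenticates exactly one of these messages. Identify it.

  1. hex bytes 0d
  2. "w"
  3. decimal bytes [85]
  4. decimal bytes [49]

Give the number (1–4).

Key hex bytes d8 b9 1e is 3 bytes ≤ B = 5; zero-pad to 5 bytes: K' = d8 b9 1e 00 00.
K' ⊕ ipad = ee 8f 28 36 36; K' ⊕ opad = 84 e5 42 5c 5c.
m1: inner = H(ee 8f 28 36 36 0d) = 4c d2; tag = H(84 e5 42 5c 5c 4c d2) = f48d
m2: inner = H(ee 8f 28 36 36 77) = 4c 3c; tag = H(84 e5 42 5c 5c 4c 3c) = 5e8d
m3: inner = H(ee 8f 28 36 36 55) = 4c 1a; tag = H(84 e5 42 5c 5c 4c 1a) = 3c8d ← matches
m4: inner = H(ee 8f 28 36 36 31) = 4c f6; tag = H(84 e5 42 5c 5c 4c f6) = 188d

3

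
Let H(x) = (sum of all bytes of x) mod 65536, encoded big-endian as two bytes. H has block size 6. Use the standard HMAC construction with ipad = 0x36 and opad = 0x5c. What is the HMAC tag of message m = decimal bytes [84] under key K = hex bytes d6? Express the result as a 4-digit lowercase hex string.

029a

Key hex bytes d6 is 1 byte ≤ B = 6; zero-pad to 6 bytes: K' = d6 00 00 00 00 00.
K' ⊕ ipad = e0 36 36 36 36 36.  K' ⊕ opad = 8a 5c 5c 5c 5c 5c.
Inner input = (K'⊕ipad) ∥ m = e0 36 36 36 36 36 ∥ 54.
Inner hash: sum = 224+54+54+54+54+54+84 = 578 → 02 42.
Outer input = (K'⊕opad) ∥ inner = 8a 5c 5c 5c 5c 5c ∥ 02 42.
Outer hash (tag): sum = 138+92+92+92+92+92+2+66 = 666 → 02 9a.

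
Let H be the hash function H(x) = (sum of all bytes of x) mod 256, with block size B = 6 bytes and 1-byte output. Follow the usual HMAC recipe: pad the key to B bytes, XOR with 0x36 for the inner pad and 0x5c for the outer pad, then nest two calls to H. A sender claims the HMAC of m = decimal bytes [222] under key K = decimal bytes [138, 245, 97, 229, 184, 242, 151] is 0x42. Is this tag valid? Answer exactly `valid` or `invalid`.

Key decimal bytes [138, 245, 97, 229, 184, 242, 151] = 8a f5 61 e5 b8 f2 97 is 7 bytes > B = 6, so hash it first: H(key) = 06, then zero-pad to 6 bytes: K' = 06 00 00 00 00 00.
K' ⊕ ipad = 30 36 36 36 36 36; K' ⊕ opad = 5a 5c 5c 5c 5c 5c.
Inner hash: sum = 48+54+54+54+54+54+222 = 540; mod 256 = 28 → 1c.
Outer hash (recomputed tag): sum = 90+92+92+92+92+92+28 = 578; mod 256 = 66 → 42.
Recomputed tag = 42; claimed = 42 → match.

valid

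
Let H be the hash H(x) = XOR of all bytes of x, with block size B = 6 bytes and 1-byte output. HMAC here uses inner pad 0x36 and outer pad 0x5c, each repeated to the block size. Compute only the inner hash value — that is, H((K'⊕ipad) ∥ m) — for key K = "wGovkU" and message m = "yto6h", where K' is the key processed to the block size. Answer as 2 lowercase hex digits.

Key "wGovkU" = 77 47 6f 76 6b 55 is exactly B = 6 bytes: K' = 77 47 6f 76 6b 55.
K' ⊕ ipad = 41 71 59 40 5d 63.
Inner input = 41 71 59 40 5d 63 ∥ 79 74 6f 36 68.
Inner hash: XOR 41⊕71⊕59⊕40⊕5d⊕63⊕79⊕74⊕6f⊕36⊕68 = 2b.

2b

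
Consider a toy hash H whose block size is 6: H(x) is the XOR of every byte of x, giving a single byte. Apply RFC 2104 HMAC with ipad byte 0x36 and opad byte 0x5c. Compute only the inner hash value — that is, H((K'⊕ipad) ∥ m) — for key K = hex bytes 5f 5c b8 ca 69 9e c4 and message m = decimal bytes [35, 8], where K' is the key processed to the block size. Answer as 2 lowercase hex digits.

Key hex bytes 5f 5c b8 ca 69 9e c4 is 7 bytes > B = 6, so hash it first: H(key) = 42, then zero-pad to 6 bytes: K' = 42 00 00 00 00 00.
K' ⊕ ipad = 74 36 36 36 36 36.
Inner input = 74 36 36 36 36 36 ∥ 23 08.
Inner hash: XOR 74⊕36⊕36⊕36⊕36⊕36⊕23⊕08 = 69.

69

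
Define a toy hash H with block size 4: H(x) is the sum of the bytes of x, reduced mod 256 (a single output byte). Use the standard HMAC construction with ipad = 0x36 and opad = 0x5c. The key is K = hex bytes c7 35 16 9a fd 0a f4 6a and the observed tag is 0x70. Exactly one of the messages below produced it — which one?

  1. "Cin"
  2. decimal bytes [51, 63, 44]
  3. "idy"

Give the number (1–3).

3

Key hex bytes c7 35 16 9a fd 0a f4 6a is 8 bytes > B = 4, so hash it first: H(key) = 11, then zero-pad to 4 bytes: K' = 11 00 00 00.
K' ⊕ ipad = 27 36 36 36; K' ⊕ opad = 4d 5c 5c 5c.
m1: inner = H(27 36 36 36 43 69 6e) = e3; tag = H(4d 5c 5c 5c e3) = 44
m2: inner = H(27 36 36 36 33 3f 2c) = 67; tag = H(4d 5c 5c 5c 67) = c8
m3: inner = H(27 36 36 36 69 64 79) = 0f; tag = H(4d 5c 5c 5c 0f) = 70 ← matches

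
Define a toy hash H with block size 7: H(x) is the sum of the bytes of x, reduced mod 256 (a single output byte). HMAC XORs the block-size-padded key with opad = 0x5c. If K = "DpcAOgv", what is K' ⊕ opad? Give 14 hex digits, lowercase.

182c3f1d133b2a

Key "DpcAOgv" = 44 70 63 41 4f 67 76 is exactly B = 7 bytes: K' = 44 70 63 41 4f 67 76.
XOR each byte with 0x5c: 44⊕5c=18, 70⊕5c=2c, 63⊕5c=3f, 41⊕5c=1d, 4f⊕5c=13, 67⊕5c=3b, 76⊕5c=2a.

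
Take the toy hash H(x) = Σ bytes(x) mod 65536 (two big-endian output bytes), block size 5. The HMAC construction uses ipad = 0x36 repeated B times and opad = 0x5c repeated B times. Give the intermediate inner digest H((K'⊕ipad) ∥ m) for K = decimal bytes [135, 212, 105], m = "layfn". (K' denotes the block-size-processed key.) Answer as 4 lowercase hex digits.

Key decimal bytes [135, 212, 105] = 87 d4 69 is 3 bytes ≤ B = 5; zero-pad to 5 bytes: K' = 87 d4 69 00 00.
K' ⊕ ipad = b1 e2 5f 36 36.
Inner input = b1 e2 5f 36 36 ∥ 6c 61 79 66 6e.
Inner hash: sum = 177+226+95+54+54+108+97+121+102+110 = 1144 → 04 78.

0478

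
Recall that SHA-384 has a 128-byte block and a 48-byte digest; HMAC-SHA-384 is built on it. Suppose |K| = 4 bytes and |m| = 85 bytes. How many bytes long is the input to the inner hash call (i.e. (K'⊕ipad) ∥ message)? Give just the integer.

213

Key is 4 ≤ 128 bytes, zero-padded: |K'| = 128.
Inner input = (K'⊕ipad) ∥ m → 128 + 85 = 213 bytes.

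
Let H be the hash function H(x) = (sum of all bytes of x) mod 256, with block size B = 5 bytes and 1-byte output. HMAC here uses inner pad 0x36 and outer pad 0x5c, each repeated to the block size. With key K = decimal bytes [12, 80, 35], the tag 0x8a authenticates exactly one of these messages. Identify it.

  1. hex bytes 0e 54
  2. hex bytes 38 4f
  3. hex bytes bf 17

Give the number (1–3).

3

Key decimal bytes [12, 80, 35] = 0c 50 23 is 3 bytes ≤ B = 5; zero-pad to 5 bytes: K' = 0c 50 23 00 00.
K' ⊕ ipad = 3a 66 15 36 36; K' ⊕ opad = 50 0c 7f 5c 5c.
m1: inner = H(3a 66 15 36 36 0e 54) = 83; tag = H(50 0c 7f 5c 5c 83) = 16
m2: inner = H(3a 66 15 36 36 38 4f) = a8; tag = H(50 0c 7f 5c 5c a8) = 3b
m3: inner = H(3a 66 15 36 36 bf 17) = f7; tag = H(50 0c 7f 5c 5c f7) = 8a ← matches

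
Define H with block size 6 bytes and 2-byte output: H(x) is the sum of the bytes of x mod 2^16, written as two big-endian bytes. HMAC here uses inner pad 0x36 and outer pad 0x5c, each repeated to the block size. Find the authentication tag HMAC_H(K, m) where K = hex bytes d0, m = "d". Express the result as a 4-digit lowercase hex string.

02b2

Key hex bytes d0 is 1 byte ≤ B = 6; zero-pad to 6 bytes: K' = d0 00 00 00 00 00.
K' ⊕ ipad = e6 36 36 36 36 36.  K' ⊕ opad = 8c 5c 5c 5c 5c 5c.
Inner input = (K'⊕ipad) ∥ m = e6 36 36 36 36 36 ∥ 64.
Inner hash: sum = 230+54+54+54+54+54+100 = 600 → 02 58.
Outer input = (K'⊕opad) ∥ inner = 8c 5c 5c 5c 5c 5c ∥ 02 58.
Outer hash (tag): sum = 140+92+92+92+92+92+2+88 = 690 → 02 b2.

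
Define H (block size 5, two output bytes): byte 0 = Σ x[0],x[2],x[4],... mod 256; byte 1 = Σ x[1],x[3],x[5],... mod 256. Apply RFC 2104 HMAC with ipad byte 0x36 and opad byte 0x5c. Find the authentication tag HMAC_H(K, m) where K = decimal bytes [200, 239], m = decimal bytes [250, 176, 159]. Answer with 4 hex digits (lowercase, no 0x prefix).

f429

Key decimal bytes [200, 239] = c8 ef is 2 bytes ≤ B = 5; zero-pad to 5 bytes: K' = c8 ef 00 00 00.
K' ⊕ ipad = fe d9 36 36 36.  K' ⊕ opad = 94 b3 5c 5c 5c.
Inner input = (K'⊕ipad) ∥ m = fe d9 36 36 36 ∥ fa b0 9f.
Inner hash: even-index sum = 538 mod 256 = 26; odd-index sum = 680 mod 256 = 168 → 1a a8.
Outer input = (K'⊕opad) ∥ inner = 94 b3 5c 5c 5c ∥ 1a a8.
Outer hash (tag): even-index sum = 500 mod 256 = 244; odd-index sum = 297 mod 256 = 41 → f4 29.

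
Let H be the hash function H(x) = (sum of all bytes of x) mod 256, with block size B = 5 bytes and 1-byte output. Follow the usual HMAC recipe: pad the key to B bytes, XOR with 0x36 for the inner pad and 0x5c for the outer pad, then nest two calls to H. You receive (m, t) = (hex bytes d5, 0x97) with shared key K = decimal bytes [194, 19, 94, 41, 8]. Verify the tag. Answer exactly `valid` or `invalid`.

Key decimal bytes [194, 19, 94, 41, 8] = c2 13 5e 29 08 is exactly B = 5 bytes: K' = c2 13 5e 29 08.
K' ⊕ ipad = f4 25 68 1f 3e; K' ⊕ opad = 9e 4f 02 75 54.
Inner hash: sum = 244+37+104+31+62+213 = 691; mod 256 = 179 → b3.
Outer hash (recomputed tag): sum = 158+79+2+117+84+179 = 619; mod 256 = 107 → 6b.
Recomputed tag = 6b; claimed = 97 → mismatch.

invalid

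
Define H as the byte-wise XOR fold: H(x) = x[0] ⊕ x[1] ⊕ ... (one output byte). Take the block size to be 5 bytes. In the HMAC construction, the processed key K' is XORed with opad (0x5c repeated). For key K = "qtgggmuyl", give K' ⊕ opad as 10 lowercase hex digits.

335c5c5c5c

Key "qtgggmuyl" = 71 74 67 67 67 6d 75 79 6c is 9 bytes > B = 5, so hash it first: H(key) = 6f, then zero-pad to 5 bytes: K' = 6f 00 00 00 00.
XOR each byte with 0x5c: 6f⊕5c=33, 00⊕5c=5c, 00⊕5c=5c, 00⊕5c=5c, 00⊕5c=5c.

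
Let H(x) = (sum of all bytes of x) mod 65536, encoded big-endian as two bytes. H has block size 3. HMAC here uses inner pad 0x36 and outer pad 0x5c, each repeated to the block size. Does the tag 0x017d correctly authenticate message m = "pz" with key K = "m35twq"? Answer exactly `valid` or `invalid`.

invalid

Key "m35twq" = 6d 33 35 74 77 71 is 6 bytes > B = 3, so hash it first: H(key) = 02 31, then zero-pad to 3 bytes: K' = 02 31 00.
K' ⊕ ipad = 34 07 36; K' ⊕ opad = 5e 6d 5c.
Inner hash: sum = 52+7+54+112+122 = 347 → 01 5b.
Outer hash (recomputed tag): sum = 94+109+92+1+91 = 387 → 01 83.
Recomputed tag = 0183; claimed = 017d → mismatch.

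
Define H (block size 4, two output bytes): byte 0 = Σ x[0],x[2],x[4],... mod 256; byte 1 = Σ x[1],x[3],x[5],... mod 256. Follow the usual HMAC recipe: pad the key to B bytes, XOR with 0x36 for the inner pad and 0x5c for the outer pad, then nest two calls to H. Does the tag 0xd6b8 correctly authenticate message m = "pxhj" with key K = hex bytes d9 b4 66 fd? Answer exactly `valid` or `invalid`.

valid

Key hex bytes d9 b4 66 fd is exactly B = 4 bytes: K' = d9 b4 66 fd.
K' ⊕ ipad = ef 82 50 cb; K' ⊕ opad = 85 e8 3a a1.
Inner hash: even-index sum = 535 mod 256 = 23; odd-index sum = 559 mod 256 = 47 → 17 2f.
Outer hash (recomputed tag): even-index sum = 214 mod 256 = 214; odd-index sum = 440 mod 256 = 184 → d6 b8.
Recomputed tag = d6b8; claimed = d6b8 → match.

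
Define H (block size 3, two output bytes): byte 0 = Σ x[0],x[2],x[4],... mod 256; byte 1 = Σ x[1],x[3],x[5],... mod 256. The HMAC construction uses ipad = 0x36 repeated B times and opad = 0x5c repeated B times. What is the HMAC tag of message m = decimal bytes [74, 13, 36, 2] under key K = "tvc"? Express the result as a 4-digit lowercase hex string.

Key "tvc" = 74 76 63 is exactly B = 3 bytes: K' = 74 76 63.
K' ⊕ ipad = 42 40 55.  K' ⊕ opad = 28 2a 3f.
Inner input = (K'⊕ipad) ∥ m = 42 40 55 ∥ 4a 0d 24 02.
Inner hash: even-index sum = 166 mod 256 = 166; odd-index sum = 174 mod 256 = 174 → a6 ae.
Outer input = (K'⊕opad) ∥ inner = 28 2a 3f ∥ a6 ae.
Outer hash (tag): even-index sum = 277 mod 256 = 21; odd-index sum = 208 mod 256 = 208 → 15 d0.

15d0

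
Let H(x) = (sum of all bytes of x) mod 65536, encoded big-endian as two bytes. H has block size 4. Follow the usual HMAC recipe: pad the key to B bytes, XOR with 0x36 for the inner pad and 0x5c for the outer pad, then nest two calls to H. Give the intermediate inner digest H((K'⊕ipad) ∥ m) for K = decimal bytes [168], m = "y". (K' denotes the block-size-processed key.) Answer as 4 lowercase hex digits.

Key decimal bytes [168] = a8 is 1 byte ≤ B = 4; zero-pad to 4 bytes: K' = a8 00 00 00.
K' ⊕ ipad = 9e 36 36 36.
Inner input = 9e 36 36 36 ∥ 79.
Inner hash: sum = 158+54+54+54+121 = 441 → 01 b9.

01b9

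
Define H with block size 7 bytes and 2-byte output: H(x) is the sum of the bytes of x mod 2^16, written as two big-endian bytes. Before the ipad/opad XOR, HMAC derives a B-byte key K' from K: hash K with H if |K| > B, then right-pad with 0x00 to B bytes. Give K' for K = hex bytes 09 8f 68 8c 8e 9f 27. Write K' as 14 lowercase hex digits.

098f688c8e9f27

Key hex bytes 09 8f 68 8c 8e 9f 27 is exactly B = 7 bytes: K' = 09 8f 68 8c 8e 9f 27.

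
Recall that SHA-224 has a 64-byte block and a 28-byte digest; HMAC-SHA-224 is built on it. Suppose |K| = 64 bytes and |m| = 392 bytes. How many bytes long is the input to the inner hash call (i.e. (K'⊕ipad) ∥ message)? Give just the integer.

456

Key is 64 ≤ 64 bytes, zero-padded: |K'| = 64.
Inner input = (K'⊕ipad) ∥ m → 64 + 392 = 456 bytes.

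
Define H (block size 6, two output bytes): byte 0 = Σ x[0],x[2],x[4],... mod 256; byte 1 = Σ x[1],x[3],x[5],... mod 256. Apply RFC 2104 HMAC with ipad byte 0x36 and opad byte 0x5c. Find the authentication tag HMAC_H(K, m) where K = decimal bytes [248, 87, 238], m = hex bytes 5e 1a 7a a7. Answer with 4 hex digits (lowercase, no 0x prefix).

6651

Key decimal bytes [248, 87, 238] = f8 57 ee is 3 bytes ≤ B = 6; zero-pad to 6 bytes: K' = f8 57 ee 00 00 00.
K' ⊕ ipad = ce 61 d8 36 36 36.  K' ⊕ opad = a4 0b b2 5c 5c 5c.
Inner input = (K'⊕ipad) ∥ m = ce 61 d8 36 36 36 ∥ 5e 1a 7a a7.
Inner hash: even-index sum = 692 mod 256 = 180; odd-index sum = 398 mod 256 = 142 → b4 8e.
Outer input = (K'⊕opad) ∥ inner = a4 0b b2 5c 5c 5c ∥ b4 8e.
Outer hash (tag): even-index sum = 614 mod 256 = 102; odd-index sum = 337 mod 256 = 81 → 66 51.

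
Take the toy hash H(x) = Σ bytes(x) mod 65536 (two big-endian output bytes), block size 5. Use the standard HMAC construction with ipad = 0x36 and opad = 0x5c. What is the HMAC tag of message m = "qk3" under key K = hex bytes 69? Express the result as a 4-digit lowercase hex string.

Key hex bytes 69 is 1 byte ≤ B = 5; zero-pad to 5 bytes: K' = 69 00 00 00 00.
K' ⊕ ipad = 5f 36 36 36 36.  K' ⊕ opad = 35 5c 5c 5c 5c.
Inner input = (K'⊕ipad) ∥ m = 5f 36 36 36 36 ∥ 71 6b 33.
Inner hash: sum = 95+54+54+54+54+113+107+51 = 582 → 02 46.
Outer input = (K'⊕opad) ∥ inner = 35 5c 5c 5c 5c ∥ 02 46.
Outer hash (tag): sum = 53+92+92+92+92+2+70 = 493 → 01 ed.

01ed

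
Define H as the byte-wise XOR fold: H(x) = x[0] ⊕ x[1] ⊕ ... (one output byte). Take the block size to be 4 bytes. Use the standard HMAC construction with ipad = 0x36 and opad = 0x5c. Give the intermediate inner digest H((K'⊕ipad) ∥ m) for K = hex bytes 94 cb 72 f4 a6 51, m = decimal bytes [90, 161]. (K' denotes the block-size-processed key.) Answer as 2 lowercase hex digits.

d5

Key hex bytes 94 cb 72 f4 a6 51 is 6 bytes > B = 4, so hash it first: H(key) = 2e, then zero-pad to 4 bytes: K' = 2e 00 00 00.
K' ⊕ ipad = 18 36 36 36.
Inner input = 18 36 36 36 ∥ 5a a1.
Inner hash: XOR 18⊕36⊕36⊕36⊕5a⊕a1 = d5.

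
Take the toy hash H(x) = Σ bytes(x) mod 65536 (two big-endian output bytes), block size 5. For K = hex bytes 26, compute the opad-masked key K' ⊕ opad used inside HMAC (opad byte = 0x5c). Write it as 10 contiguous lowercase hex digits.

Key hex bytes 26 is 1 byte ≤ B = 5; zero-pad to 5 bytes: K' = 26 00 00 00 00.
XOR each byte with 0x5c: 26⊕5c=7a, 00⊕5c=5c, 00⊕5c=5c, 00⊕5c=5c, 00⊕5c=5c.

7a5c5c5c5c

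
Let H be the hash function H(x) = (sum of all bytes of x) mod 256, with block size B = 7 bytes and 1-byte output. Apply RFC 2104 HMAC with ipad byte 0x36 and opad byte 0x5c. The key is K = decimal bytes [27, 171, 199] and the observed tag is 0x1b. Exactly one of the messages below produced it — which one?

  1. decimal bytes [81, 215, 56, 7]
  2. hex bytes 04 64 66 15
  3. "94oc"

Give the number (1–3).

3

Key decimal bytes [27, 171, 199] = 1b ab c7 is 3 bytes ≤ B = 7; zero-pad to 7 bytes: K' = 1b ab c7 00 00 00 00.
K' ⊕ ipad = 2d 9d f1 36 36 36 36; K' ⊕ opad = 47 f7 9b 5c 5c 5c 5c.
m1: inner = H(2d 9d f1 36 36 36 36 51 d7 38 07) = fa; tag = H(47 f7 9b 5c 5c 5c 5c fa) = 43
m2: inner = H(2d 9d f1 36 36 36 36 04 64 66 15) = 76; tag = H(47 f7 9b 5c 5c 5c 5c 76) = bf
m3: inner = H(2d 9d f1 36 36 36 36 39 34 6f 63) = d2; tag = H(47 f7 9b 5c 5c 5c 5c d2) = 1b ← matches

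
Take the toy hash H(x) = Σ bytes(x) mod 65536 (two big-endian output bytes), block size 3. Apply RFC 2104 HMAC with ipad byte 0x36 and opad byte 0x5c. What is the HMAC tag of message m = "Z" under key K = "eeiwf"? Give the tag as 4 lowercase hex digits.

Key "eeiwf" = 65 65 69 77 66 is 5 bytes > B = 3, so hash it first: H(key) = 02 10, then zero-pad to 3 bytes: K' = 02 10 00.
K' ⊕ ipad = 34 26 36.  K' ⊕ opad = 5e 4c 5c.
Inner input = (K'⊕ipad) ∥ m = 34 26 36 ∥ 5a.
Inner hash: sum = 52+38+54+90 = 234 → 00 ea.
Outer input = (K'⊕opad) ∥ inner = 5e 4c 5c ∥ 00 ea.
Outer hash (tag): sum = 94+76+92+0+234 = 496 → 01 f0.

01f0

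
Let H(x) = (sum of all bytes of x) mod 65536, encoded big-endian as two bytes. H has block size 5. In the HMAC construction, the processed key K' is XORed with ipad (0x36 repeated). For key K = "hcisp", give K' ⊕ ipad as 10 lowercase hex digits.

5e555f4546

Key "hcisp" = 68 63 69 73 70 is exactly B = 5 bytes: K' = 68 63 69 73 70.
XOR each byte with 0x36: 68⊕36=5e, 63⊕36=55, 69⊕36=5f, 73⊕36=45, 70⊕36=46.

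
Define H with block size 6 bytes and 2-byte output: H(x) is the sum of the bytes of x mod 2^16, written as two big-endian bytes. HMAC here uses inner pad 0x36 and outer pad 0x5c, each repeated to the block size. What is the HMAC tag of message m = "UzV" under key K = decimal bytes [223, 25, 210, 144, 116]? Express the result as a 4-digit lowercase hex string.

Key decimal bytes [223, 25, 210, 144, 116] = df 19 d2 90 74 is 5 bytes ≤ B = 6; zero-pad to 6 bytes: K' = df 19 d2 90 74 00.
K' ⊕ ipad = e9 2f e4 a6 42 36.  K' ⊕ opad = 83 45 8e cc 28 5c.
Inner input = (K'⊕ipad) ∥ m = e9 2f e4 a6 42 36 ∥ 55 7a 56.
Inner hash: sum = 233+47+228+166+66+54+85+122+86 = 1087 → 04 3f.
Outer input = (K'⊕opad) ∥ inner = 83 45 8e cc 28 5c ∥ 04 3f.
Outer hash (tag): sum = 131+69+142+204+40+92+4+63 = 745 → 02 e9.

02e9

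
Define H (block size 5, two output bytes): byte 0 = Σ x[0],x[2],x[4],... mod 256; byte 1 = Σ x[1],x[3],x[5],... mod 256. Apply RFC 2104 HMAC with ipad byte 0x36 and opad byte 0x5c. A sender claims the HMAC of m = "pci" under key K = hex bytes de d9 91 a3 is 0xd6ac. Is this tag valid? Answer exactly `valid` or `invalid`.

invalid

Key hex bytes de d9 91 a3 is 4 bytes ≤ B = 5; zero-pad to 5 bytes: K' = de d9 91 a3 00.
K' ⊕ ipad = e8 ef a7 95 36; K' ⊕ opad = 82 85 cd ff 5c.
Inner hash: even-index sum = 552 mod 256 = 40; odd-index sum = 605 mod 256 = 93 → 28 5d.
Outer hash (recomputed tag): even-index sum = 520 mod 256 = 8; odd-index sum = 428 mod 256 = 172 → 08 ac.
Recomputed tag = 08ac; claimed = d6ac → mismatch.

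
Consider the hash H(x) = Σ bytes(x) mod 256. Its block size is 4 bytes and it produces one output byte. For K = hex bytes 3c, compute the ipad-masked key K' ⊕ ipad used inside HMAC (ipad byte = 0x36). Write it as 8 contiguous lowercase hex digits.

0a363636

Key hex bytes 3c is 1 byte ≤ B = 4; zero-pad to 4 bytes: K' = 3c 00 00 00.
XOR each byte with 0x36: 3c⊕36=0a, 00⊕36=36, 00⊕36=36, 00⊕36=36.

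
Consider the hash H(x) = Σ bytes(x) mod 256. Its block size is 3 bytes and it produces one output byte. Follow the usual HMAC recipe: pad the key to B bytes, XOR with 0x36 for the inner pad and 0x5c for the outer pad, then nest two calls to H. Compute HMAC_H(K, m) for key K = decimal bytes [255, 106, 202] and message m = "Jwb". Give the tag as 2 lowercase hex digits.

Key decimal bytes [255, 106, 202] = ff 6a ca is exactly B = 3 bytes: K' = ff 6a ca.
K' ⊕ ipad = c9 5c fc.  K' ⊕ opad = a3 36 96.
Inner input = (K'⊕ipad) ∥ m = c9 5c fc ∥ 4a 77 62.
Inner hash: sum = 201+92+252+74+119+98 = 836; mod 256 = 68 → 44.
Outer input = (K'⊕opad) ∥ inner = a3 36 96 ∥ 44.
Outer hash (tag): sum = 163+54+150+68 = 435; mod 256 = 179 → b3.

b3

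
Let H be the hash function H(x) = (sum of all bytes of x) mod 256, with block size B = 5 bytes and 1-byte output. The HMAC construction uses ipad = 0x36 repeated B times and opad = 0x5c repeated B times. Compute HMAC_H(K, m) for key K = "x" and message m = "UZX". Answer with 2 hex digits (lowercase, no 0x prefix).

c1

Key "x" = 78 is 1 byte ≤ B = 5; zero-pad to 5 bytes: K' = 78 00 00 00 00.
K' ⊕ ipad = 4e 36 36 36 36.  K' ⊕ opad = 24 5c 5c 5c 5c.
Inner input = (K'⊕ipad) ∥ m = 4e 36 36 36 36 ∥ 55 5a 58.
Inner hash: sum = 78+54+54+54+54+85+90+88 = 557; mod 256 = 45 → 2d.
Outer input = (K'⊕opad) ∥ inner = 24 5c 5c 5c 5c ∥ 2d.
Outer hash (tag): sum = 36+92+92+92+92+45 = 449; mod 256 = 193 → c1.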